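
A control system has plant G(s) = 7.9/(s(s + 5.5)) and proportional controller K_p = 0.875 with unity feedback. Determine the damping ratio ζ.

ζ = 1.05

With unity feedback the closed-loop characteristic equation is s² + 5.5s + 0.875·7.9 = s² + 5.5s + 6.913 = 0.
Matching s² + 2ζω_n s + ω_n²: ω_n = √6.913 = 2.629 rad/s and 2ζω_n = 5.5, so ζ = 5.5/(2·2.629) = 1.05.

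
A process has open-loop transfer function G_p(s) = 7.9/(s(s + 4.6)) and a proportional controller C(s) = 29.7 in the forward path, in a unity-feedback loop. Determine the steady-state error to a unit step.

0

The open loop C(s)G_p(s) has a pole at the origin (type 1), so the static position error constant is infinite and e_ss = 1/(1+∞) = 0.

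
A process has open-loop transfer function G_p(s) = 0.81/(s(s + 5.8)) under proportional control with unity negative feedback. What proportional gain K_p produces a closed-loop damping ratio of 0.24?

Closed-loop characteristic equation: s² + 5.8s + K_p·0.81 = 0.
So ω_n = √(0.81K_p) and 2ζω_n = 5.8, giving ζ = 5.8/(2√(0.81K_p)).
Setting ζ = 0.24: √(0.81K_p) = 5.8/(2·0.24) = 12.08, so K_p = 146/0.81 = 180.

K_p = 180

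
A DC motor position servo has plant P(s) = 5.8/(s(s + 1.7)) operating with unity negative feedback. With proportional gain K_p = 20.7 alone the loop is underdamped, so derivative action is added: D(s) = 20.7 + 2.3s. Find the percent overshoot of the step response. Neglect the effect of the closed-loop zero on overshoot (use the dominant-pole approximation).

5.16%

Forward path: (20.7 + 2.3s)·5.8/(s(s+1.7)). The closed-loop characteristic equation is s² + (1.7 + 5.8·2.3)s + 5.8·20.7 = 0.
That is s² + 15.04s + 120.1 = 0, so ω_n = 10.96 rad/s and ζ = 15.04/(2·10.96) = 0.6863.
%OS = 100·exp(−πζ/√(1−ζ²)) = 5.16%.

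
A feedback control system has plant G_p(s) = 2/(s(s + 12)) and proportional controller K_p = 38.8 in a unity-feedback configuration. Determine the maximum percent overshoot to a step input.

From 1 + K_pG_p(s) = 0: s² + 12s + 77.6 = 0 ⇒ ω_n = 8.809, ζ = 0.6811.
%OS = 100·exp(−πζ/√(1−ζ²)) = 100·exp(−π·0.6811/√0.5361) = 5.38%.

5.38%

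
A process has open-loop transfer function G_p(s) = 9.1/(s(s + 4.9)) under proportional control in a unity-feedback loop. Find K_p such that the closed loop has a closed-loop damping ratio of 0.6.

K_p = 1.83

Closed-loop characteristic equation: s² + 4.9s + K_p·9.1 = 0.
So ω_n = √(9.1K_p) and 2ζω_n = 4.9, giving ζ = 4.9/(2√(9.1K_p)).
Setting ζ = 0.6: √(9.1K_p) = 4.9/(2·0.6) = 4.083, so K_p = 16.67/9.1 = 1.83.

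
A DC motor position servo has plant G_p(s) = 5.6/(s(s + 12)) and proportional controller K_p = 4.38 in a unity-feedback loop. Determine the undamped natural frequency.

With unity feedback the closed-loop characteristic equation is s² + 12s + 4.38·5.6 = s² + 12s + 24.53 = 0.
Matching s² + 2ζω_n s + ω_n²: ω_n = √24.53 = 4.953 rad/s and 2ζω_n = 12, so ζ = 12/(2·4.953) = 1.21.

ω_n = 4.95 rad/s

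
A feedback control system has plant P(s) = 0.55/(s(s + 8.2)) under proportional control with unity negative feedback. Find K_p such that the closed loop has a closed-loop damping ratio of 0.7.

Closed-loop characteristic equation: s² + 8.2s + K_p·0.55 = 0.
So ω_n = √(0.55K_p) and 2ζω_n = 8.2, giving ζ = 8.2/(2√(0.55K_p)).
Setting ζ = 0.7: √(0.55K_p) = 8.2/(2·0.7) = 5.857, so K_p = 34.31/0.55 = 62.4.

K_p = 62.4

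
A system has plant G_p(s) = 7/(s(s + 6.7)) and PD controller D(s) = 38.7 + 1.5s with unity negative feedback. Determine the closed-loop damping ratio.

Forward path: (38.7 + 1.5s)·7/(s(s+6.7)). The closed-loop characteristic equation is s² + (6.7 + 7·1.5)s + 7·38.7 = 0.
That is s² + 17.2s + 270.9 = 0, so ω_n = 16.46 rad/s and ζ = 17.2/(2·16.46) = 0.5225.

ζ = 0.523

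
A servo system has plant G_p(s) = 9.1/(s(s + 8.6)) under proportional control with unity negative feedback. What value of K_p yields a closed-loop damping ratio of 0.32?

K_p = 19.8

Closed-loop characteristic equation: s² + 8.6s + K_p·9.1 = 0.
So ω_n = √(9.1K_p) and 2ζω_n = 8.6, giving ζ = 8.6/(2√(9.1K_p)).
Setting ζ = 0.32: √(9.1K_p) = 8.6/(2·0.32) = 13.44, so K_p = 180.6/9.1 = 19.8.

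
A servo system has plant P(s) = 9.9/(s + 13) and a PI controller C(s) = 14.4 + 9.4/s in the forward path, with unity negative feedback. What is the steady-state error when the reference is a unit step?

0

The open loop C(s)P(s) has a pole at the origin (type 1), so the static position error constant is infinite and e_ss = 1/(1+∞) = 0.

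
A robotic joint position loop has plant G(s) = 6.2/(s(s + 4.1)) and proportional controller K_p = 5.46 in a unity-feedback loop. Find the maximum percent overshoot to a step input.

30.6%

Closed-loop characteristic equation: s² + 4.1s + 33.85 = 0, so ω_n = 5.818 rad/s and ζ = 4.1/(2·5.818) = 0.3523.
%OS = 100·exp(−πζ/√(1−ζ²)) = 100·exp(−π·0.3523/√0.8759) = 30.6%.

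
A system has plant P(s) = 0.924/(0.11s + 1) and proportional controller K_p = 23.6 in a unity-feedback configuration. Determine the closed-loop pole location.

Closed loop: T(s) = K_p·P/(1+K_p·P) = 21.81/(0.11s + 1 + 21.81), with pole at s = −(1 + 21.81)/0.11 = −207.3.

s = -207.3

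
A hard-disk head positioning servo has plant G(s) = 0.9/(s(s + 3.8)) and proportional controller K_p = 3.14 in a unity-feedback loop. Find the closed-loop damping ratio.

With unity feedback the closed-loop characteristic equation is s² + 3.8s + 3.14·0.9 = s² + 3.8s + 2.826 = 0.
So ω_n² = 2.826 ⇒ ω_n = 1.681 rad/s, and ζ = 3.8/(2ω_n) = 1.13.

ζ = 1.13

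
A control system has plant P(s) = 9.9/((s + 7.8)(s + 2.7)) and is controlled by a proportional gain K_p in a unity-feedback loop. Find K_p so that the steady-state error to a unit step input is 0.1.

The loop is type 0, so e_ss(step) = 1/(1 + K_pos) with K_pos = K_p·P(0).
P(0) = 0.4701. Require 1/(1 + K_p·0.4701) = 0.1, so 1 + 0.4701·K_p = 10.
K_p = (10 − 1)/0.4701 = 19.1.

K_p = 19.1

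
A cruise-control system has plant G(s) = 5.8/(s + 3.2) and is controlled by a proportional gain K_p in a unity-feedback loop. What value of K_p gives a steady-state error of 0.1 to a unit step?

K_p = 4.97

The loop is type 0, so e_ss(step) = 1/(1 + K_pos) with K_pos = K_p·G(0).
G(0) = 1.812. Require 1/(1 + K_p·1.812) = 0.1, so 1 + 1.812·K_p = 10.
K_p = (10 − 1)/1.812 = 4.97.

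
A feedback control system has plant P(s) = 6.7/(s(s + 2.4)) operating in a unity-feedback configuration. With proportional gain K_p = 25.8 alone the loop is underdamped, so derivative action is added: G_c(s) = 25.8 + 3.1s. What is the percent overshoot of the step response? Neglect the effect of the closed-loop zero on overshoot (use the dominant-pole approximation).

Forward path: (25.8 + 3.1s)·6.7/(s(s+2.4)). The closed-loop characteristic equation is s² + (2.4 + 6.7·3.1)s + 6.7·25.8 = 0.
That is s² + 23.17s + 172.9 = 0, so ω_n = 13.15 rad/s and ζ = 23.17/(2·13.15) = 0.8811.
%OS = 100·exp(−πζ/√(1−ζ²)) = 0.287%.

0.287%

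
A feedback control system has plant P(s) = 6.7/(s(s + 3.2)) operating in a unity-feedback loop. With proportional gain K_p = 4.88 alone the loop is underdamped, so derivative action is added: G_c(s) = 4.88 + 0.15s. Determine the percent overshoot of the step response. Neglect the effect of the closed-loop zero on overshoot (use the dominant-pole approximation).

Forward path: (4.88 + 0.15s)·6.7/(s(s+3.2)). The closed-loop characteristic equation is s² + (3.2 + 6.7·0.15)s + 6.7·4.88 = 0.
That is s² + 4.205s + 32.7 = 0, so ω_n = 5.718 rad/s and ζ = 4.205/(2·5.718) = 0.3677.
%OS = 100·exp(−πζ/√(1−ζ²)) = 28.9%.

28.9%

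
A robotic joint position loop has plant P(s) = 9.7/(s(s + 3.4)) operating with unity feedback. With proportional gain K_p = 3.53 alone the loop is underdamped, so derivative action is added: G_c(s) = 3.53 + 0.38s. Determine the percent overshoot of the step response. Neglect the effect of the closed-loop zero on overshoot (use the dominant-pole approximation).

Forward path: (3.53 + 0.38s)·9.7/(s(s+3.4)). The closed-loop characteristic equation is s² + (3.4 + 9.7·0.38)s + 9.7·3.53 = 0.
That is s² + 7.086s + 34.24 = 0, so ω_n = 5.852 rad/s and ζ = 7.086/(2·5.852) = 0.6055.
%OS = 100·exp(−πζ/√(1−ζ²)) = 9.16%.

9.16%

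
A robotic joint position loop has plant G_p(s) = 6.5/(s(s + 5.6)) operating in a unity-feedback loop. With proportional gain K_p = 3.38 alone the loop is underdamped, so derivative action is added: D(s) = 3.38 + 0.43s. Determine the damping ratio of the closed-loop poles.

ζ = 0.896

Forward path: (3.38 + 0.43s)·6.5/(s(s+5.6)). The closed-loop characteristic equation is s² + (5.6 + 6.5·0.43)s + 6.5·3.38 = 0.
That is s² + 8.395s + 21.97 = 0, so ω_n = 4.687 rad/s and ζ = 8.395/(2·4.687) = 0.8955.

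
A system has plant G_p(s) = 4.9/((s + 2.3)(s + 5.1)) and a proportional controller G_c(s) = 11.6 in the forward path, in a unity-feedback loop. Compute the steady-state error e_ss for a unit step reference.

0.171

The loop is type 0. Static position error constant K_pos = G_c(0)·G_p(0) = 11.6·0.4177 = 4.846.
Steady-state error to a unit step: e_ss = 1/(1+K_pos) = 1/5.846 = 0.171.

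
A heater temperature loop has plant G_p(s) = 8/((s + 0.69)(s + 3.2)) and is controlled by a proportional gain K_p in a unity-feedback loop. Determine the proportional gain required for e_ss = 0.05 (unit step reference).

K_p = 5.24

Steady-state error for a unit step on this type-0 loop is 1/(1 + K_p·G_p(0)).
G_p(0) = 3.623. Require 1/(1 + K_p·3.623) = 0.05, so 1 + 3.623·K_p = 20.
K_p = (20 − 1)/3.623 = 5.24.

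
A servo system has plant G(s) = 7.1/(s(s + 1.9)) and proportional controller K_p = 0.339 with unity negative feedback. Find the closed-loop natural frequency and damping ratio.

1 + K_p·G(s) = 0 gives s² + 1.9s + 2.407 = 0.
Matching s² + 2ζω_n s + ω_n²: ω_n = √2.407 = 1.551 rad/s and 2ζω_n = 1.9, so ζ = 1.9/(2·1.551) = 0.612.

ω_n = 1.55 rad/s, ζ = 0.612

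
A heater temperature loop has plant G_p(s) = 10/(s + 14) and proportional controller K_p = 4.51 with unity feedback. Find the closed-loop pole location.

Closed-loop transfer function: T(s) = K_p·G_p(s)/(1 + K_p·G_p(s)) = 45.1/(s + 14 + 45.1) = 45.1/(s + 59.1).
The closed-loop pole is at s = −59.1.

s = -59.1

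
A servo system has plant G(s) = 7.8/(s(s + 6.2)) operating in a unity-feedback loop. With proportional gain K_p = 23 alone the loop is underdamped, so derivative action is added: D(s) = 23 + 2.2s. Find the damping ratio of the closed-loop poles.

ζ = 0.872

Forward path: (23 + 2.2s)·7.8/(s(s+6.2)). The closed-loop characteristic equation is s² + (6.2 + 7.8·2.2)s + 7.8·23 = 0.
That is s² + 23.36s + 179.4 = 0, so ω_n = 13.39 rad/s and ζ = 23.36/(2·13.39) = 0.872.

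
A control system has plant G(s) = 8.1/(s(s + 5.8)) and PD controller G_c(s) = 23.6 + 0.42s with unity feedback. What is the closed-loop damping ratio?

ζ = 0.333

Forward path: (23.6 + 0.42s)·8.1/(s(s+5.8)). The closed-loop characteristic equation is s² + (5.8 + 8.1·0.42)s + 8.1·23.6 = 0.
That is s² + 9.202s + 191.2 = 0, so ω_n = 13.83 rad/s and ζ = 9.202/(2·13.83) = 0.3328.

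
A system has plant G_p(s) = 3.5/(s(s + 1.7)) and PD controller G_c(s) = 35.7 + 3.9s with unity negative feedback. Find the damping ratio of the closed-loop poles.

Forward path: (35.7 + 3.9s)·3.5/(s(s+1.7)). The closed-loop characteristic equation is s² + (1.7 + 3.5·3.9)s + 3.5·35.7 = 0.
That is s² + 15.35s + 125 = 0, so ω_n = 11.18 rad/s and ζ = 15.35/(2·11.18) = 0.6866.

ζ = 0.687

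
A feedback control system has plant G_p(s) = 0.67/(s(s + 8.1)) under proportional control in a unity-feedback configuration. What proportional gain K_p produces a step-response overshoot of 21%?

From %OS = 100·exp(−πζ/√(1−ζ²)) = 21%, ζ = −ln(0.21)/√(π²+ln²(0.21)) = 0.4449.
Characteristic equation s² + 8.1s + 0.67K_p = 0 gives ζ = 8.1/(2√(0.67K_p)).
Setting ζ = 0.4449: √(0.67K_p) = 8.1/(2·0.4449) = 9.103, so K_p = 82.87/0.67 = 124.

K_p = 124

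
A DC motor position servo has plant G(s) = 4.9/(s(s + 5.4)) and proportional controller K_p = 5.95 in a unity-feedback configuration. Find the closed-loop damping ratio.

1 + K_p·G(s) = 0 gives s² + 5.4s + 29.16 = 0.
Matching s² + 2ζω_n s + ω_n²: ω_n = √29.16 = 5.4 rad/s and 2ζω_n = 5.4, so ζ = 5.4/(2·5.4) = 0.5.

ζ = 0.5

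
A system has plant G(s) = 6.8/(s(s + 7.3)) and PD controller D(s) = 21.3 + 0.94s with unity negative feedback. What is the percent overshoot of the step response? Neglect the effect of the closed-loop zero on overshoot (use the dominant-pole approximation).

11.4%

Forward path: (21.3 + 0.94s)·6.8/(s(s+7.3)). The closed-loop characteristic equation is s² + (7.3 + 6.8·0.94)s + 6.8·21.3 = 0.
That is s² + 13.69s + 144.8 = 0, so ω_n = 12.03 rad/s and ζ = 13.69/(2·12.03) = 0.5688.
%OS = 100·exp(−πζ/√(1−ζ²)) = 11.4%.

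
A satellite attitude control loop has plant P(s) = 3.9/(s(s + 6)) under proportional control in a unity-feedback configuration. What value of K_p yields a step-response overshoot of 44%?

From %OS = 100·exp(−πζ/√(1−ζ²)) = 44%, ζ = −ln(0.44)/√(π²+ln²(0.44)) = 0.2528.
Characteristic equation s² + 6s + 3.9K_p = 0 gives ζ = 6/(2√(3.9K_p)).
Setting ζ = 0.2528: √(3.9K_p) = 6/(2·0.2528) = 11.87, so K_p = 140.8/3.9 = 36.1.

K_p = 36.1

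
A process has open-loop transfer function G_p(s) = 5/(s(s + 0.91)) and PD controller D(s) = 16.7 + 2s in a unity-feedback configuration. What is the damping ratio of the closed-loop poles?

ζ = 0.597

Forward path: (16.7 + 2s)·5/(s(s+0.91)). The closed-loop characteristic equation is s² + (0.91 + 5·2)s + 5·16.7 = 0.
That is s² + 10.91s + 83.5 = 0, so ω_n = 9.138 rad/s and ζ = 10.91/(2·9.138) = 0.597.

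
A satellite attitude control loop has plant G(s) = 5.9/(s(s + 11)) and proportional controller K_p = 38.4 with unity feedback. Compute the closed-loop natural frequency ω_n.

ω_n = 15.1 rad/s

1 + K_p·G(s) = 0 gives s² + 11s + 226.6 = 0.
So ω_n² = 226.6 ⇒ ω_n = 15.05 rad/s, and ζ = 11/(2ω_n) = 0.365.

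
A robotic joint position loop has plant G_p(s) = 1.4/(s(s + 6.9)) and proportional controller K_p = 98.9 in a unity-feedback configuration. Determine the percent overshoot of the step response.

Closed-loop characteristic equation: s² + 6.9s + 138.5 = 0, so ω_n = 11.77 rad/s and ζ = 6.9/(2·11.77) = 0.2932.
%OS = 100·exp(−πζ/√(1−ζ²)) = 100·exp(−π·0.2932/√0.914) = 38.2%.

38.2%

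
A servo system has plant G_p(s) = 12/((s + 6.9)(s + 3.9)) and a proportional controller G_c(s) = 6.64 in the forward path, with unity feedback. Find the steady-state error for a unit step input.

0.252

The loop is type 0. Static position error constant K_pos = G_c(0)·G_p(0) = 6.64·0.4459 = 2.961.
Steady-state error to a unit step: e_ss = 1/(1+K_pos) = 1/3.961 = 0.252.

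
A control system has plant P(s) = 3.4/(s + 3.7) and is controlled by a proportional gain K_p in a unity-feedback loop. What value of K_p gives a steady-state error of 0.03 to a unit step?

For a type-0 loop with proportional control, e_ss = 1/(1 + K_p·P(0)).
P(0) = 0.9189. Require 1/(1 + K_p·0.9189) = 0.03, so 1 + 0.9189·K_p = 33.33.
K_p = (33.33 − 1)/0.9189 = 35.2.

K_p = 35.2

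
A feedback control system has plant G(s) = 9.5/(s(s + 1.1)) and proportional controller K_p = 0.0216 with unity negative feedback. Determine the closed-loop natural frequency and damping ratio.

With unity feedback the closed-loop characteristic equation is s² + 1.1s + 0.0216·9.5 = s² + 1.1s + 0.2052 = 0.
So ω_n² = 0.2052 ⇒ ω_n = 0.453 rad/s, and ζ = 1.1/(2ω_n) = 1.21.

ω_n = 0.453 rad/s, ζ = 1.21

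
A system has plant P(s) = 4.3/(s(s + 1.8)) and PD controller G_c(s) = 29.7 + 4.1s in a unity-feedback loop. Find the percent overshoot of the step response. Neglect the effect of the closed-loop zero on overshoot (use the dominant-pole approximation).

Forward path: (29.7 + 4.1s)·4.3/(s(s+1.8)). The closed-loop characteristic equation is s² + (1.8 + 4.3·4.1)s + 4.3·29.7 = 0.
That is s² + 19.43s + 127.7 = 0, so ω_n = 11.3 rad/s and ζ = 19.43/(2·11.3) = 0.8597.
%OS = 100·exp(−πζ/√(1−ζ²)) = 0.506%.

0.506%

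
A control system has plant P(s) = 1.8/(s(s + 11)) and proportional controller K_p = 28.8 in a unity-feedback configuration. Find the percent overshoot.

2.43%

From 1 + K_pP(s) = 0: s² + 11s + 51.84 = 0 ⇒ ω_n = 7.2, ζ = 0.7639.
%OS = 100·exp(−πζ/√(1−ζ²)) = 100·exp(−π·0.7639/√0.4165) = 2.43%.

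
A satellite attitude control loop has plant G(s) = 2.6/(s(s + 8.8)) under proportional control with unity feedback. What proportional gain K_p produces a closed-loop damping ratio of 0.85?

Closed-loop characteristic equation: s² + 8.8s + K_p·2.6 = 0.
So ω_n = √(2.6K_p) and 2ζω_n = 8.8, giving ζ = 8.8/(2√(2.6K_p)).
Setting ζ = 0.85: √(2.6K_p) = 8.8/(2·0.85) = 5.176, so K_p = 26.8/2.6 = 10.3.

K_p = 10.3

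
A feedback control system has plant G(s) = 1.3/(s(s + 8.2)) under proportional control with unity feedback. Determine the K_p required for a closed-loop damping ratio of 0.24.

K_p = 224

Closed-loop characteristic equation: s² + 8.2s + K_p·1.3 = 0.
So ω_n = √(1.3K_p) and 2ζω_n = 8.2, giving ζ = 8.2/(2√(1.3K_p)).
Setting ζ = 0.24: √(1.3K_p) = 8.2/(2·0.24) = 17.08, so K_p = 291.8/1.3 = 224.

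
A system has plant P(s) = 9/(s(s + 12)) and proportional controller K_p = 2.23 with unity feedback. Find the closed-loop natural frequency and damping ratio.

ω_n = 4.48 rad/s, ζ = 1.34

1 + K_p·P(s) = 0 gives s² + 12s + 20.07 = 0.
Matching s² + 2ζω_n s + ω_n²: ω_n = √20.07 = 4.48 rad/s and 2ζω_n = 12, so ζ = 12/(2·4.48) = 1.34.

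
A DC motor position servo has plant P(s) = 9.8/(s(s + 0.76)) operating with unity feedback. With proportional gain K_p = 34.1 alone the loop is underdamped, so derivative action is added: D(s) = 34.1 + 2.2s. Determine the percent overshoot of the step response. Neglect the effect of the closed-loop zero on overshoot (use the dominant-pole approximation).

8.88%

Forward path: (34.1 + 2.2s)·9.8/(s(s+0.76)). The closed-loop characteristic equation is s² + (0.76 + 9.8·2.2)s + 9.8·34.1 = 0.
That is s² + 22.32s + 334.2 = 0, so ω_n = 18.28 rad/s and ζ = 22.32/(2·18.28) = 0.6105.
%OS = 100·exp(−πζ/√(1−ζ²)) = 8.88%.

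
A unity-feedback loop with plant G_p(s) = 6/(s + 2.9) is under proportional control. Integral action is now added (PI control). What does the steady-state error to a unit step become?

0

Adding integral action puts a pole at s = 0 in the forward path, raising the system type to 1; a type-1 loop has zero steady-state error to a step.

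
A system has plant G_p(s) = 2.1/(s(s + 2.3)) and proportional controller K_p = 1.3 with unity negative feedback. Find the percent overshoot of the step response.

From 1 + K_pG_p(s) = 0: s² + 2.3s + 2.73 = 0 ⇒ ω_n = 1.652, ζ = 0.696.
%OS = 100·exp(−πζ/√(1−ζ²)) = 100·exp(−π·0.696/√0.5156) = 4.76%.

4.76%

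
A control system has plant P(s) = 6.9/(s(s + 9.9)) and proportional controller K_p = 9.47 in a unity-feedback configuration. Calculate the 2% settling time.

T_s ≈ 0.808 s

The closed-loop denominator s² + 9.9s + 65.34 gives ω_n = √65.34 = 8.084 and ζ = 9.9/(2ω_n) = 0.6124.
2% settling time T_s ≈ 4/(ζω_n) = 4/4.95 = 0.808 s.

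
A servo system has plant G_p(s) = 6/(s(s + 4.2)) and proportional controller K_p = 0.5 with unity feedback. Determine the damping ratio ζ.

ζ = 1.21

The closed-loop denominator is s(s+4.2) + 0.5·6 = s² + 4.2s + 3.
So ω_n² = 3 ⇒ ω_n = 1.732 rad/s, and ζ = 4.2/(2ω_n) = 1.21.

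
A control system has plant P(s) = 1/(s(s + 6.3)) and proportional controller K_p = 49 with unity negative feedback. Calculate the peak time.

The closed-loop denominator s² + 6.3s + 49 gives ω_n = √49 = 7 and ζ = 6.3/(2ω_n) = 0.45.
Damped frequency ω_d = ω_n√(1−ζ²) = 6.251 rad/s, so peak time T_p = π/ω_d = 0.503 s.

T_p = 0.503 s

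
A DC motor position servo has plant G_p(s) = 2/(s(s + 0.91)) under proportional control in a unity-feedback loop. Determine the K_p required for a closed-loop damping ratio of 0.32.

Closed-loop characteristic equation: s² + 0.91s + K_p·2 = 0.
So ω_n = √(2K_p) and 2ζω_n = 0.91, giving ζ = 0.91/(2√(2K_p)).
Setting ζ = 0.32: √(2K_p) = 0.91/(2·0.32) = 1.422, so K_p = 2.022/2 = 1.01.

K_p = 1.01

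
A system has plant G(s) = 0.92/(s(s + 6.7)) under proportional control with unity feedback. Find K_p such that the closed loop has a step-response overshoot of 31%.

K_p = 100

From %OS = 100·exp(−πζ/√(1−ζ²)) = 31%, ζ = −ln(0.31)/√(π²+ln²(0.31)) = 0.3493.
Characteristic equation s² + 6.7s + 0.92K_p = 0 gives ζ = 6.7/(2√(0.92K_p)).
Setting ζ = 0.3493: √(0.92K_p) = 6.7/(2·0.3493) = 9.59, so K_p = 91.97/0.92 = 100.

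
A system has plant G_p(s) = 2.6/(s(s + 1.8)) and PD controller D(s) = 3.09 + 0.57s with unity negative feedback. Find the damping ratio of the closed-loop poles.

ζ = 0.579

Forward path: (3.09 + 0.57s)·2.6/(s(s+1.8)). The closed-loop characteristic equation is s² + (1.8 + 2.6·0.57)s + 2.6·3.09 = 0.
That is s² + 3.282s + 8.034 = 0, so ω_n = 2.834 rad/s and ζ = 3.282/(2·2.834) = 0.579.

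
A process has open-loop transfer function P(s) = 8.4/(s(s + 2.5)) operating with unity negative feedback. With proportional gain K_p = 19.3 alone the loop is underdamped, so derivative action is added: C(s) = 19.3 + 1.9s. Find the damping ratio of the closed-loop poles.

ζ = 0.725

Forward path: (19.3 + 1.9s)·8.4/(s(s+2.5)). The closed-loop characteristic equation is s² + (2.5 + 8.4·1.9)s + 8.4·19.3 = 0.
That is s² + 18.46s + 162.1 = 0, so ω_n = 12.73 rad/s and ζ = 18.46/(2·12.73) = 0.7249.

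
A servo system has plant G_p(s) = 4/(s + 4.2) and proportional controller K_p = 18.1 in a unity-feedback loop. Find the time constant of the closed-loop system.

Closed-loop transfer function: T(s) = K_p·G_p(s)/(1 + K_p·G_p(s)) = 72.4/(s + 4.2 + 72.4) = 72.4/(s + 76.6).
Time constant τ = 1/76.6 = 0.0131 s.

τ = 0.0131 s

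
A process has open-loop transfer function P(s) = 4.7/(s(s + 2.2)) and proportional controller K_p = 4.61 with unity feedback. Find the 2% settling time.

T_s ≈ 3.64 s

The closed-loop denominator s² + 2.2s + 21.67 gives ω_n = √21.67 = 4.655 and ζ = 2.2/(2ω_n) = 0.2363.
2% settling time T_s ≈ 4/(ζω_n) = 4/1.1 = 3.64 s.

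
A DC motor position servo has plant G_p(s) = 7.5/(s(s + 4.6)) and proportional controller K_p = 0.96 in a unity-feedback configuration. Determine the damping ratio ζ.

With unity feedback the closed-loop characteristic equation is s² + 4.6s + 0.96·7.5 = s² + 4.6s + 7.2 = 0.
Matching s² + 2ζω_n s + ω_n²: ω_n = √7.2 = 2.683 rad/s and 2ζω_n = 4.6, so ζ = 4.6/(2·2.683) = 0.857.

ζ = 0.857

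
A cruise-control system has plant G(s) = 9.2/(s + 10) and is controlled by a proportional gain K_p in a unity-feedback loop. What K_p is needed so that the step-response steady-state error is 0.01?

K_p = 108

Steady-state error for a unit step on this type-0 loop is 1/(1 + K_p·G(0)).
G(0) = 0.92. Require 1/(1 + K_p·0.92) = 0.01, so 1 + 0.92·K_p = 100.
K_p = (100 − 1)/0.92 = 108.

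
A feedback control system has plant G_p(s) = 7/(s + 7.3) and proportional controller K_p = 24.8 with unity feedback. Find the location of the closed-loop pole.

s = -180.9

Closed-loop transfer function: T(s) = K_p·G_p(s)/(1 + K_p·G_p(s)) = 173.6/(s + 7.3 + 173.6) = 173.6/(s + 180.9).
The closed-loop pole is at s = −180.9.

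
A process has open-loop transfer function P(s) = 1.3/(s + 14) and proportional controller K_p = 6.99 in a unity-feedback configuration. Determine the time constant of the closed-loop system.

τ = 0.0433 s

Closed-loop transfer function: T(s) = K_p·P(s)/(1 + K_p·P(s)) = 9.087/(s + 14 + 9.087) = 9.087/(s + 23.09).
Time constant τ = 1/23.09 = 0.0433 s.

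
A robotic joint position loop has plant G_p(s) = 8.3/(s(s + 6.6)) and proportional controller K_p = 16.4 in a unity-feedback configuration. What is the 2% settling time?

The closed-loop denominator s² + 6.6s + 136.1 gives ω_n = √136.1 = 11.67 and ζ = 6.6/(2ω_n) = 0.2828.
2% settling time T_s ≈ 4/(ζω_n) = 4/3.3 = 1.21 s.

T_s ≈ 1.21 s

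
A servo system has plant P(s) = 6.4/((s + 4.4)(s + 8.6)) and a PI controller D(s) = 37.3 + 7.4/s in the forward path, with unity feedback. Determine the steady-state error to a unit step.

The open loop D(s)P(s) has a pole at the origin (type 1), so the static position error constant is infinite and e_ss = 1/(1+∞) = 0.

0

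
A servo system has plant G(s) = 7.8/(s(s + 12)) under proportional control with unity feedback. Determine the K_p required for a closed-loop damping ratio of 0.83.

Closed-loop characteristic equation: s² + 12s + K_p·7.8 = 0.
So ω_n = √(7.8K_p) and 2ζω_n = 12, giving ζ = 12/(2√(7.8K_p)).
Setting ζ = 0.83: √(7.8K_p) = 12/(2·0.83) = 7.229, so K_p = 52.26/7.8 = 6.7.

K_p = 6.7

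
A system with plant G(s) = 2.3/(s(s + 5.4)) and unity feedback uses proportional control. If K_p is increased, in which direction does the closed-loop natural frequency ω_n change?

ω_n = √(2.3·K_p), which grows with K_p.

increase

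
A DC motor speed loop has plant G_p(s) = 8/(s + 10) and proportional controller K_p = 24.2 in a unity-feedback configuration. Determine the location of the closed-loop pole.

s = -203.6

Closed-loop transfer function: T(s) = K_p·G_p(s)/(1 + K_p·G_p(s)) = 193.6/(s + 10 + 193.6) = 193.6/(s + 203.6).
The closed-loop pole is at s = −203.6.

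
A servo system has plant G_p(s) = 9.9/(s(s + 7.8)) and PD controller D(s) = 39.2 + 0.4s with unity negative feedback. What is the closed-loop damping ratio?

ζ = 0.298

Forward path: (39.2 + 0.4s)·9.9/(s(s+7.8)). The closed-loop characteristic equation is s² + (7.8 + 9.9·0.4)s + 9.9·39.2 = 0.
That is s² + 11.76s + 388.1 = 0, so ω_n = 19.7 rad/s and ζ = 11.76/(2·19.7) = 0.2985.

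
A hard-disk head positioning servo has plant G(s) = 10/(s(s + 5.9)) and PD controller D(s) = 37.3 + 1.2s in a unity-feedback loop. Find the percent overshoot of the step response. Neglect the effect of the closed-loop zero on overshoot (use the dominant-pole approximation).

19.3%

Forward path: (37.3 + 1.2s)·10/(s(s+5.9)). The closed-loop characteristic equation is s² + (5.9 + 10·1.2)s + 10·37.3 = 0.
That is s² + 17.9s + 373 = 0, so ω_n = 19.31 rad/s and ζ = 17.9/(2·19.31) = 0.4634.
%OS = 100·exp(−πζ/√(1−ζ²)) = 19.3%.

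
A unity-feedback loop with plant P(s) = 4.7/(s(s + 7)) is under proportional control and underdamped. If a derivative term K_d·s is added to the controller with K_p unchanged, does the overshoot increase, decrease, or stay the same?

decrease

With PD the characteristic equation becomes s² + (a + K·K_d)s + K·K_p = 0; the damping term grows, ζ rises, overshoot falls.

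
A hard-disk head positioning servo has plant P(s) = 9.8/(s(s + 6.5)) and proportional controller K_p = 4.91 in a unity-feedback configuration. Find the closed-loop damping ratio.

1 + K_p·P(s) = 0 gives s² + 6.5s + 48.12 = 0.
Matching s² + 2ζω_n s + ω_n²: ω_n = √48.12 = 6.937 rad/s and 2ζω_n = 6.5, so ζ = 6.5/(2·6.937) = 0.469.

ζ = 0.469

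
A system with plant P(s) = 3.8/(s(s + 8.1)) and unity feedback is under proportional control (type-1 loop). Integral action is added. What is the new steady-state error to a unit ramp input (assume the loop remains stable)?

0

The integrator raises the loop to type 2, so K_v → ∞ and e_ss to a ramp is zero.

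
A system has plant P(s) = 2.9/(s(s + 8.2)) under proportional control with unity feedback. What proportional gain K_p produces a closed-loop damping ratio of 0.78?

Closed-loop characteristic equation: s² + 8.2s + K_p·2.9 = 0.
So ω_n = √(2.9K_p) and 2ζω_n = 8.2, giving ζ = 8.2/(2√(2.9K_p)).
Setting ζ = 0.78: √(2.9K_p) = 8.2/(2·0.78) = 5.256, so K_p = 27.63/2.9 = 9.53.

K_p = 9.53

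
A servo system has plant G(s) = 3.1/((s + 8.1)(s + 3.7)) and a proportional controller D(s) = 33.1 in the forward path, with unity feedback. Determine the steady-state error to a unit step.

0.226

The loop is type 0. Static position error constant K_pos = D(0)·G(0) = 33.1·0.1034 = 3.424.
Steady-state error to a unit step: e_ss = 1/(1+K_pos) = 1/4.424 = 0.226.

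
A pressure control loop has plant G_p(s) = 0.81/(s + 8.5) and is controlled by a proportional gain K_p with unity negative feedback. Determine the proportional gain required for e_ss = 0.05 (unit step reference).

K_p = 199

The loop is type 0, so e_ss(step) = 1/(1 + K_pos) with K_pos = K_p·G_p(0).
G_p(0) = 0.09529. Require 1/(1 + K_p·0.09529) = 0.05, so 1 + 0.09529·K_p = 20.
K_p = (20 − 1)/0.09529 = 199.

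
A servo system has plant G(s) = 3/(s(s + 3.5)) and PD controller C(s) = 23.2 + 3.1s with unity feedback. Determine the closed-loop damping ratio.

Forward path: (23.2 + 3.1s)·3/(s(s+3.5)). The closed-loop characteristic equation is s² + (3.5 + 3·3.1)s + 3·23.2 = 0.
That is s² + 12.8s + 69.6 = 0, so ω_n = 8.343 rad/s and ζ = 12.8/(2·8.343) = 0.7671.

ζ = 0.767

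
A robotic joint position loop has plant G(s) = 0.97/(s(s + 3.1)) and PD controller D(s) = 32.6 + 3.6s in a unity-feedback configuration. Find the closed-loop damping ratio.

ζ = 0.586

Forward path: (32.6 + 3.6s)·0.97/(s(s+3.1)). The closed-loop characteristic equation is s² + (3.1 + 0.97·3.6)s + 0.97·32.6 = 0.
That is s² + 6.592s + 31.62 = 0, so ω_n = 5.623 rad/s and ζ = 6.592/(2·5.623) = 0.5861.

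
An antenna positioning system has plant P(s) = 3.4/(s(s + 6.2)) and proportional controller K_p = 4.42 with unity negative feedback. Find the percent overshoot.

1.52%

From 1 + K_pP(s) = 0: s² + 6.2s + 15.03 = 0 ⇒ ω_n = 3.877, ζ = 0.7997.
%OS = 100·exp(−πζ/√(1−ζ²)) = 100·exp(−π·0.7997/√0.3605) = 1.52%.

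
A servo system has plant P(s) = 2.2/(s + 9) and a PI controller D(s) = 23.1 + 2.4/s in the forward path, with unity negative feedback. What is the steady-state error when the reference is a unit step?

The open loop D(s)P(s) has a pole at the origin (type 1), so the static position error constant is infinite and e_ss = 1/(1+∞) = 0.

0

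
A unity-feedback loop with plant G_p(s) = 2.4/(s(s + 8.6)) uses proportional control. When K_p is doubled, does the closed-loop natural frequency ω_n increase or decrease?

ω_n = √(2.4·K_p), which grows with K_p.

increase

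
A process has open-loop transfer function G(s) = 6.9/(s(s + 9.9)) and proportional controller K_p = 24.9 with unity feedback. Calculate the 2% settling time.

T_s ≈ 0.808 s

The closed-loop denominator s² + 9.9s + 171.8 gives ω_n = √171.8 = 13.11 and ζ = 9.9/(2ω_n) = 0.3776.
2% settling time T_s ≈ 4/(ζω_n) = 4/4.95 = 0.808 s.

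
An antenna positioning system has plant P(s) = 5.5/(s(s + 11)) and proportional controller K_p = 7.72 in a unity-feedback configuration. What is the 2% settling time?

The closed-loop denominator s² + 11s + 42.46 gives ω_n = √42.46 = 6.516 and ζ = 11/(2ω_n) = 0.8441.
2% settling time T_s ≈ 4/(ζω_n) = 4/5.5 = 0.727 s.

T_s ≈ 0.727 s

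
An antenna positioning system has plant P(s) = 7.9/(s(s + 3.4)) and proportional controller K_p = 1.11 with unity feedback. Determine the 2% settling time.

T_s ≈ 2.35 s

Closed-loop characteristic equation: s² + 3.4s + 8.769 = 0, so ω_n = 2.961 rad/s and ζ = 3.4/(2·2.961) = 0.5741.
2% settling time T_s ≈ 4/(ζω_n) = 4/1.7 = 2.35 s.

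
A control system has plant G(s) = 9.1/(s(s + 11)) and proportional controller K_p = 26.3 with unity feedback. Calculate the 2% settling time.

T_s ≈ 0.727 s

From 1 + K_pG(s) = 0: s² + 11s + 239.3 = 0 ⇒ ω_n = 15.47, ζ = 0.3555.
2% settling time T_s ≈ 4/(ζω_n) = 4/5.5 = 0.727 s.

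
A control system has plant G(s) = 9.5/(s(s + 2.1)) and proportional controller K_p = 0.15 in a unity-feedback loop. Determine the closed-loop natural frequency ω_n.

1 + K_p·G(s) = 0 gives s² + 2.1s + 1.425 = 0.
So ω_n² = 1.425 ⇒ ω_n = 1.194 rad/s, and ζ = 2.1/(2ω_n) = 0.88.

ω_n = 1.19 rad/s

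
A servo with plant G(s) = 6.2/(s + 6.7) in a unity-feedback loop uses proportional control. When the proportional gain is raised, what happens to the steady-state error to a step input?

decrease

e_ss = 1/(1 + K_p·G(0)); a larger K_p raises the denominator, so e_ss decreases.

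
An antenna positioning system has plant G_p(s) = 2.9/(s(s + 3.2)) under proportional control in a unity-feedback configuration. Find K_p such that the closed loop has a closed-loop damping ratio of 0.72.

Closed-loop characteristic equation: s² + 3.2s + K_p·2.9 = 0.
So ω_n = √(2.9K_p) and 2ζω_n = 3.2, giving ζ = 3.2/(2√(2.9K_p)).
Setting ζ = 0.72: √(2.9K_p) = 3.2/(2·0.72) = 2.222, so K_p = 4.938/2.9 = 1.7.

K_p = 1.7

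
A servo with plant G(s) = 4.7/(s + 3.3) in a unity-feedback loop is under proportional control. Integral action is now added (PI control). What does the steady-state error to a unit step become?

The integrator makes K_pos = lim_{s→0} C(s)G(s) infinite, so e_ss = 1/(1+K_pos) = 0.

0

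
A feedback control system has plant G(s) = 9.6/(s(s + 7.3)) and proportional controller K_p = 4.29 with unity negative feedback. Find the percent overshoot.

11.4%

From 1 + K_pG(s) = 0: s² + 7.3s + 41.18 = 0 ⇒ ω_n = 6.417, ζ = 0.5688.
%OS = 100·exp(−πζ/√(1−ζ²)) = 100·exp(−π·0.5688/√0.6765) = 11.4%.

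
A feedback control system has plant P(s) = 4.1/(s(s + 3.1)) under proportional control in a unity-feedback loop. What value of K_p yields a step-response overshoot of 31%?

K_p = 4.8

From %OS = 100·exp(−πζ/√(1−ζ²)) = 31%, ζ = −ln(0.31)/√(π²+ln²(0.31)) = 0.3493.
Characteristic equation s² + 3.1s + 4.1K_p = 0 gives ζ = 3.1/(2√(4.1K_p)).
Setting ζ = 0.3493: √(4.1K_p) = 3.1/(2·0.3493) = 4.437, so K_p = 19.69/4.1 = 4.8.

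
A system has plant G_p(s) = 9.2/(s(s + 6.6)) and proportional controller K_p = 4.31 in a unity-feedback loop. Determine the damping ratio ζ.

ζ = 0.524

With unity feedback the closed-loop characteristic equation is s² + 6.6s + 4.31·9.2 = s² + 6.6s + 39.65 = 0.
Matching s² + 2ζω_n s + ω_n²: ω_n = √39.65 = 6.297 rad/s and 2ζω_n = 6.6, so ζ = 6.6/(2·6.297) = 0.524.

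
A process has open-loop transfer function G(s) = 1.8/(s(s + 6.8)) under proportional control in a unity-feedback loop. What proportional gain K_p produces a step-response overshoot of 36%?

From %OS = 100·exp(−πζ/√(1−ζ²)) = 36%, ζ = −ln(0.36)/√(π²+ln²(0.36)) = 0.3093.
Characteristic equation s² + 6.8s + 1.8K_p = 0 gives ζ = 6.8/(2√(1.8K_p)).
Setting ζ = 0.3093: √(1.8K_p) = 6.8/(2·0.3093) = 10.99, so K_p = 120.9/1.8 = 67.1.

K_p = 67.1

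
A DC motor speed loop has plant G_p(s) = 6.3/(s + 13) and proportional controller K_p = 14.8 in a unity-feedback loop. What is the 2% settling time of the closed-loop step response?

Closed-loop transfer function: T(s) = K_p·G_p(s)/(1 + K_p·G_p(s)) = 93.24/(s + 13 + 93.24) = 93.24/(s + 106.2).
Time constant τ = 1/106.2 = 0.009413 s, so the 2% settling time is about 4τ = 0.0377 s.

T_s ≈ 0.0377 s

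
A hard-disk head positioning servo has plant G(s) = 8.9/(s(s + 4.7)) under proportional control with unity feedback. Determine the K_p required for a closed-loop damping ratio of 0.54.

Closed-loop characteristic equation: s² + 4.7s + K_p·8.9 = 0.
So ω_n = √(8.9K_p) and 2ζω_n = 4.7, giving ζ = 4.7/(2√(8.9K_p)).
Setting ζ = 0.54: √(8.9K_p) = 4.7/(2·0.54) = 4.352, so K_p = 18.94/8.9 = 2.13.

K_p = 2.13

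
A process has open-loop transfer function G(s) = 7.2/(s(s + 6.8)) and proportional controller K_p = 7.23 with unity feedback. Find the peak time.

T_p = 0.494 s

The closed-loop denominator s² + 6.8s + 52.06 gives ω_n = √52.06 = 7.215 and ζ = 6.8/(2ω_n) = 0.4712.
Damped frequency ω_d = ω_n√(1−ζ²) = 6.364 rad/s, so peak time T_p = π/ω_d = 0.494 s.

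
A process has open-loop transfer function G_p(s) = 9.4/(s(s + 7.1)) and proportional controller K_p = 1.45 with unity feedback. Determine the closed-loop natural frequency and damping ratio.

The closed-loop denominator is s(s+7.1) + 1.45·9.4 = s² + 7.1s + 13.63.
Matching s² + 2ζω_n s + ω_n²: ω_n = √13.63 = 3.692 rad/s and 2ζω_n = 7.1, so ζ = 7.1/(2·3.692) = 0.962.

ω_n = 3.69 rad/s, ζ = 0.962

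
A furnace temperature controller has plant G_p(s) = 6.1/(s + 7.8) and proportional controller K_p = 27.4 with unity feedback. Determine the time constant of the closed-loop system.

Closed-loop transfer function: T(s) = K_p·G_p(s)/(1 + K_p·G_p(s)) = 167.1/(s + 7.8 + 167.1) = 167.1/(s + 174.9).
Time constant τ = 1/174.9 = 0.00572 s.

τ = 0.00572 s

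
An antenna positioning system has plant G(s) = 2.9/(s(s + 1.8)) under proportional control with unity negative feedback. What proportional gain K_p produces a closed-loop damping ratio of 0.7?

Closed-loop characteristic equation: s² + 1.8s + K_p·2.9 = 0.
So ω_n = √(2.9K_p) and 2ζω_n = 1.8, giving ζ = 1.8/(2√(2.9K_p)).
Setting ζ = 0.7: √(2.9K_p) = 1.8/(2·0.7) = 1.286, so K_p = 1.653/2.9 = 0.57.

K_p = 0.57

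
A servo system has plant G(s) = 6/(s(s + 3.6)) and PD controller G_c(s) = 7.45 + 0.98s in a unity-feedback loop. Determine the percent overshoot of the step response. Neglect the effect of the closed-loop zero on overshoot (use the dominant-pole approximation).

4.25%

Forward path: (7.45 + 0.98s)·6/(s(s+3.6)). The closed-loop characteristic equation is s² + (3.6 + 6·0.98)s + 6·7.45 = 0.
That is s² + 9.48s + 44.7 = 0, so ω_n = 6.686 rad/s and ζ = 9.48/(2·6.686) = 0.709.
%OS = 100·exp(−πζ/√(1−ζ²)) = 4.25%.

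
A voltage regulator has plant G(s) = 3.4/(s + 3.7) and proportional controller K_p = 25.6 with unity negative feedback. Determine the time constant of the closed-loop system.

τ = 0.011 s

Closed-loop transfer function: T(s) = K_p·G(s)/(1 + K_p·G(s)) = 87.04/(s + 3.7 + 87.04) = 87.04/(s + 90.74).
Time constant τ = 1/90.74 = 0.011 s.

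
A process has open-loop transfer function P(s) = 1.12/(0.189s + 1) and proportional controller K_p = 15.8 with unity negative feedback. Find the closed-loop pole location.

Closed loop: T(s) = K_p·P/(1+K_p·P) = 17.7/(0.189s + 1 + 17.7), with pole at s = −(1 + 17.7)/0.189 = −98.92.

s = -98.92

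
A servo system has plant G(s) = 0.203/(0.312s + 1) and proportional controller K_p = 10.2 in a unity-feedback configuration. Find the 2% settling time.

T_s ≈ 0.406 s

Closed loop: T(s) = K_p·G/(1+K_p·G) = 2.071/(0.312s + 1 + 2.071), with pole at s = −(1 + 2.071)/0.312 = −9.842.
τ = 1/9.842 = 0.1016 s, so 2% settling time ≈ 4τ = 0.406 s.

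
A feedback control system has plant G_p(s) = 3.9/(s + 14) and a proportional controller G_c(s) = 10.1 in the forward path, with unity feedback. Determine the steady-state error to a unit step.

0.262

The loop is type 0. Static position error constant K_pos = G_c(0)·G_p(0) = 10.1·0.2786 = 2.814.
Steady-state error to a unit step: e_ss = 1/(1+K_pos) = 1/3.814 = 0.262.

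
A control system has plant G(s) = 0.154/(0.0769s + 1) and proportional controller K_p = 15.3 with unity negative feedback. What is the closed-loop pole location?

s = -43.64

Closed loop: T(s) = K_p·G/(1+K_p·G) = 2.356/(0.0769s + 1 + 2.356), with pole at s = −(1 + 2.356)/0.0769 = −43.64.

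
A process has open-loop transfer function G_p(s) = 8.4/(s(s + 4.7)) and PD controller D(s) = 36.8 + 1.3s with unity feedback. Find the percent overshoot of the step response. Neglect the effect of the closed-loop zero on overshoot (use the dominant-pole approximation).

21.1%

Forward path: (36.8 + 1.3s)·8.4/(s(s+4.7)). The closed-loop characteristic equation is s² + (4.7 + 8.4·1.3)s + 8.4·36.8 = 0.
That is s² + 15.62s + 309.1 = 0, so ω_n = 17.58 rad/s and ζ = 15.62/(2·17.58) = 0.4442.
%OS = 100·exp(−πζ/√(1−ζ²)) = 21.1%.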